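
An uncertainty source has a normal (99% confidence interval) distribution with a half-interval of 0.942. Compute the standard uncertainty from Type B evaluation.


u_B = half_width / 2.576
u_B = 0.942 / 2.576
u_B = 0.3657

0.3657


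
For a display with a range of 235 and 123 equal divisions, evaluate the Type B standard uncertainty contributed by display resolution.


resolution = range / divisions
resolution = 235 / 123 = 1.9105691
u_res = resolution / (2*sqrt(3))
u_res = 1.9105691 / 3.4641016
u_res = 0.5515

0.5515


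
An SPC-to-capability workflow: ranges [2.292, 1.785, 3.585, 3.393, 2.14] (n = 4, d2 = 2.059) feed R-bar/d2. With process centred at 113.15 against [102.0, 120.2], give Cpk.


R_bar = (2.292 + 1.785 + 3.585 + 3.393 + 2.14) / 5 = 2.639
sigma = R_bar / d2 = 2.639 / 2.059 = 1.2816901
Cp = (USL - LSL)/(6*sigma) = (120.2 - 102.0)/(6*1.2816901) = 2.3667
Cpu = (120.2 - 113.15)/(3*1.2816901) = 1.8335
Cpl = (113.15 - 102.0)/(3*1.2816901) = 2.8998
Cpk = min(Cpu, Cpl) = 1.8335

1.8335


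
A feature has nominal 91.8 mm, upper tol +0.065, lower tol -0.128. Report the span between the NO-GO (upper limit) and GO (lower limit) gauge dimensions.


GO = nominal - lower_tol (smallest hole = maximum material condition)
GO = 91.8 - 0.128 = 91.672
NO-GO = nominal + upper_tol (largest hole = least material condition)
NO-GO = 91.8 + 0.065 = 91.865
spread = NO-GO - GO = 91.865 - 91.672 = 0.1930

0.1930


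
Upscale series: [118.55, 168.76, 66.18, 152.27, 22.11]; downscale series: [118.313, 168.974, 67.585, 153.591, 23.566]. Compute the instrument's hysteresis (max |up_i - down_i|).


|118.55 - 118.313| = 0.2370
|168.76 - 168.974| = 0.2140
|66.18 - 67.585| = 1.4050
|152.27 - 153.591| = 1.3210
|22.11 - 23.566| = 1.4560
hysteresis = max(diffs) = 1.4560

1.4560


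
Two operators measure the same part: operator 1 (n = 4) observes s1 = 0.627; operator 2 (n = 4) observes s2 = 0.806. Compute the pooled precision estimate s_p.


s_p = sqrt(((n1-1)*s1^2 + (n2-1)*s2^2) / (n1+n2-2))
numerator = (4-1)*0.627^2 + (4-1)*0.806^2 = 1.179387 + 1.948908 = 3.128295
denominator = 4 + 4 - 2 = 6
s_p^2 = 3.128295 / 6 = 0.5213825
s_p = sqrt(0.5213825) = 0.7221

0.7221


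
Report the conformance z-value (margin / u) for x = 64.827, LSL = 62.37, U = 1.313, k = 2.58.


u = U / k = 1.313 / 2.58 = 0.50891473
margin = |LSL - x| = |62.37 - 64.827| = 2.457
z = margin / u = 2.457 / 0.50891473
z = 4.8279

4.8279


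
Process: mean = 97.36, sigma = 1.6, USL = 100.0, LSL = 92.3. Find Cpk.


Cpu = (USL - mean) / (3*sigma) = (100.0 - 97.36) / (3*1.6) = 0.5500
Cpl = (mean - LSL) / (3*sigma) = (97.36 - 92.3) / (3*1.6) = 1.0542
Cpk = min(Cpu, Cpl) = 0.5500

0.5500


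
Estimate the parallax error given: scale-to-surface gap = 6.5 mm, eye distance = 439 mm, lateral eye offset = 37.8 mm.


error = h * offset / d
= 6.5 * 37.8 / 439
= 0.5597

0.5597


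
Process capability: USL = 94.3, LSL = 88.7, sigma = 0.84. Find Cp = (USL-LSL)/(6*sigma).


Cp = (USL - LSL) / (6 * sigma)
= (94.3 - 88.7) / (6 * 0.84)
= 5.6000 / 5.0400
= 1.1111

1.1111


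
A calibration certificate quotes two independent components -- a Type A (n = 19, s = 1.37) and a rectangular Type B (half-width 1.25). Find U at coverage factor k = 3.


u_A = s / sqrt(n) = 1.37 / sqrt(19) = 0.31429956
u_B = half_width / sqrt(3) = 1.25 / sqrt(3) = 0.72168784
uc = sqrt(u_A^2 + u_B^2) = sqrt(0.31429956^2 + 0.72168784^2) = 0.7871579
U = k * uc = 3 * 0.7871579
U = 2.3615

2.3615


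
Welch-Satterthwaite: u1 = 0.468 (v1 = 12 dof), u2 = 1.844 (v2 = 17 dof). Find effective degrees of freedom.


uc = sqrt(u1^2 + u2^2) = sqrt(0.468^2 + 1.844^2) = 1.9024616
v_eff = uc^4 / (u1^4/v1 + u2^4/v2)
= 1.9024616^4 / (0.468^4/12 + 1.844^4/17)
= 13.099768 / 0.68413203
v_eff = 19.1480

19.1480


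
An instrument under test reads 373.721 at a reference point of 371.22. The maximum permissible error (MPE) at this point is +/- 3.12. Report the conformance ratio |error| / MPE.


e = indication - reference = 373.721 - 371.22 = 2.5010
|e| = 2.5010
ratio = |e| / MPE = 2.5010 / 3.12
ratio = 0.8016

0.8016


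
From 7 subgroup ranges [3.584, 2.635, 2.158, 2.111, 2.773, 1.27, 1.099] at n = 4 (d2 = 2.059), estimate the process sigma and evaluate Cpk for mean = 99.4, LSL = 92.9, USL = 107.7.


R_bar = (3.584 + 2.635 + 2.158 + 2.111 + 2.773 + 1.27 + 1.099) / 7 = 2.2328571
sigma = R_bar / d2 = 2.2328571 / 2.059 = 1.0844376
Cp = (USL - LSL)/(6*sigma) = (107.7 - 92.9)/(6*1.0844376) = 2.2746
Cpu = (107.7 - 99.4)/(3*1.0844376) = 2.5512
Cpl = (99.4 - 92.9)/(3*1.0844376) = 1.9980
Cpk = min(Cpu, Cpl) = 1.9980

1.9980


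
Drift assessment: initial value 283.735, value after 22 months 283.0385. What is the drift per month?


rate = (v2 - v1) / months
= (283.0385 - 283.735) / 22
= -0.6965 / 22
= -0.0317

-0.0317


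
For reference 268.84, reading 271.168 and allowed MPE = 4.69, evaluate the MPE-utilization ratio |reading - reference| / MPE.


e = indication - reference = 271.168 - 268.84 = 2.3280
|e| = 2.3280
ratio = |e| / MPE = 2.3280 / 4.69
ratio = 0.4964

0.4964


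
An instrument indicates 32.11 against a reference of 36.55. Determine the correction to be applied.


Correction = standard - reading
= 36.55 - 32.11
= 4.4400

4.4400


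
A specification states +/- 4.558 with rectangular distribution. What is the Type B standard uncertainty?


u_B = half_width / sqrt(3)
u_B = 4.558 / 1.7320508
u_B = 2.6316

2.6316


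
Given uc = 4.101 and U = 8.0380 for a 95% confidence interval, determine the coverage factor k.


k = U / uc
k = 8.0380 / 4.101
k = 1.96

1.96


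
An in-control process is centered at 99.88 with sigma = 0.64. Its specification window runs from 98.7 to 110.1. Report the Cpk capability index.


Cpu = (USL - mean) / (3*sigma) = (110.1 - 99.88) / (3*0.64) = 5.3229
Cpl = (mean - LSL) / (3*sigma) = (99.88 - 98.7) / (3*0.64) = 0.6146
Cpk = min(Cpu, Cpl) = 0.6146

0.6146


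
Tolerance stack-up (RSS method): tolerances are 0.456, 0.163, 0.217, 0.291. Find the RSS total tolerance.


RSS = sqrt(0.456^2 + 0.163^2 + 0.217^2 + 0.291^2)
= sqrt(0.366275)
= 0.6052

0.6052


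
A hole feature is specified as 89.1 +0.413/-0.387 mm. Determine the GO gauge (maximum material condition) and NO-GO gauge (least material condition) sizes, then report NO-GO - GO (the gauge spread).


GO = nominal - lower_tol (smallest hole = maximum material condition)
GO = 89.1 - 0.387 = 88.713
NO-GO = nominal + upper_tol (largest hole = least material condition)
NO-GO = 89.1 + 0.413 = 89.513
spread = NO-GO - GO = 89.513 - 88.713 = 0.8000

0.8000


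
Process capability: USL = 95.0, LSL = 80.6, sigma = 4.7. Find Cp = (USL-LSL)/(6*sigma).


Cp = (USL - LSL) / (6 * sigma)
= (95.0 - 80.6) / (6 * 4.7)
= 14.4000 / 28.2000
= 0.5106

0.5106


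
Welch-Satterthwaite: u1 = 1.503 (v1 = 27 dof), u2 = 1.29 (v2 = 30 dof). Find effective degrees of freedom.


uc = sqrt(u1^2 + u2^2) = sqrt(1.503^2 + 1.29^2) = 1.980684
v_eff = uc^4 / (u1^4/v1 + u2^4/v2)
= 1.980684^4 / (1.503^4/27 + 1.29^4/30)
= 15.390785 / 0.28131213
v_eff = 54.7107

54.7107


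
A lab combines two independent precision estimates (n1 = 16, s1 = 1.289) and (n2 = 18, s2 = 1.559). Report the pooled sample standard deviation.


s_p = sqrt(((n1-1)*s1^2 + (n2-1)*s2^2) / (n1+n2-2))
numerator = (16-1)*1.289^2 + (18-1)*1.559^2 = 24.922815 + 41.318177 = 66.240992
denominator = 16 + 18 - 2 = 32
s_p^2 = 66.240992 / 32 = 2.070031
s_p = sqrt(2.070031) = 1.4388

1.4388


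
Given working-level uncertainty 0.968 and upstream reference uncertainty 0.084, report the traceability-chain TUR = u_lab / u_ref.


TUR = u_lab / u_ref
= 0.968 / 0.084
= 11.5238

11.5238


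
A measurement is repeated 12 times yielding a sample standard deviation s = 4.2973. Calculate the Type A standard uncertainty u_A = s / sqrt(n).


u_A = s / sqrt(n)
u_A = 4.2973 / sqrt(12)
u_A = 4.2973 / 3.4641016
u_A = 1.2405

1.2405


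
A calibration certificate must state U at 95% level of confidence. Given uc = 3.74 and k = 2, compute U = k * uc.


U = k * uc
U = 2 * 3.74
U = 7.4800

7.4800


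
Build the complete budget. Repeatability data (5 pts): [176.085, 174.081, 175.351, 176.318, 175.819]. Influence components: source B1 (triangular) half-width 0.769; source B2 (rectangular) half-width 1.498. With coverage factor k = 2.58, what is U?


mean = (176.085 + 174.081 + 175.351 + 176.318 + 175.819) / 5 = 175.5308
s = sqrt(sum((x - mean)^2)/(n-1)) = 0.88658457
u_A = s / sqrt(n) = 0.88658457 / sqrt(5) = 0.39649267
u_B1 = 0.769 / sqrt(6) = 0.31394294
u_B2 = 1.498 / sqrt(3) = 0.8648707
uc = sqrt(0.39649267^2 + 0.31394294^2 + 0.8648707^2) = 1.0018822
U = k * uc = 2.58 * 1.0018822
U = 2.5849

2.5849


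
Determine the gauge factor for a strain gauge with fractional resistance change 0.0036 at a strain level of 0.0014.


GF = (dR/R) / epsilon
= 0.0036 / 0.0014
= 2.5714

2.5714


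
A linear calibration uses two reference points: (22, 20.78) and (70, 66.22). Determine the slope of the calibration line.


slope = (y2 - y1) / (x2 - x1)
= (66.22 - 20.78) / (70 - 22)
= 45.4400 / 48
= 0.9467

0.9467


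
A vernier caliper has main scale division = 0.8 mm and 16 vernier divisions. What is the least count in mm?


LC = MSD / n_div
= 0.8 / 16
= 0.0500

0.0500


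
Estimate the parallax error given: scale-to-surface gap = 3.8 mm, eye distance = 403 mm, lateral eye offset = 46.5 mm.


error = h * offset / d
= 3.8 * 46.5 / 403
= 0.4385

0.4385


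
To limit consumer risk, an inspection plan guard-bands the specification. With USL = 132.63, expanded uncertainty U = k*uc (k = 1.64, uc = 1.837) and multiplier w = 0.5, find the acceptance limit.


U = k * uc = 1.64 * 1.837 = 3.01268
guard band g = w * U = 0.5 * 3.01268 = 1.50634
AL = USL - g = 132.63 - 1.50634
AL = 131.1237

131.1237


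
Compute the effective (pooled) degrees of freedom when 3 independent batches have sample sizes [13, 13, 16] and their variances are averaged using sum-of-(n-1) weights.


nu = sum_i (n_i - 1)
nu = ((13 - 1) + (13 - 1) + (16 - 1))
nu = 12 + 12 + 15
nu = 39

39


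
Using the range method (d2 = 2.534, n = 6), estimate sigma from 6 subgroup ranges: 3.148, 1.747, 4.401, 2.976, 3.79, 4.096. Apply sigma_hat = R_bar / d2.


R_bar = (3.148 + 1.747 + 4.401 + 2.976 + 3.79 + 4.096) / 6
R_bar = 20.158 / 6 = 3.3596667
sigma_hat = R_bar / d2 = 3.3596667 / 2.534 = 1.3258

1.3258


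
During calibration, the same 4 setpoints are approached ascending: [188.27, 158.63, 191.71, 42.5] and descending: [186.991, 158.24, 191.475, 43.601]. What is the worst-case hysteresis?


|188.27 - 186.991| = 1.2790
|158.63 - 158.24| = 0.3900
|191.71 - 191.475| = 0.2350
|42.5 - 43.601| = 1.1010
hysteresis = max(diffs) = 1.2790

1.2790


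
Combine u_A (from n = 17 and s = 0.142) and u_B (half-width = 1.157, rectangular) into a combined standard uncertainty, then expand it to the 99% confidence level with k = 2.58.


u_A = s / sqrt(n) = 0.142 / sqrt(17) = 0.034440059
u_B = half_width / sqrt(3) = 1.157 / sqrt(3) = 0.66799426
uc = sqrt(u_A^2 + u_B^2) = sqrt(0.034440059^2 + 0.66799426^2) = 0.66888149
U = k * uc = 2.58 * 0.66888149
U = 1.7257

1.7257


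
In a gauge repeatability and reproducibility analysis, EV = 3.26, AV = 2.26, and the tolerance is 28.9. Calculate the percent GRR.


GRR = sqrt(EV^2 + AV^2) = sqrt(3.26^2 + 2.26^2) = 3.9667619
%GRR = GRR / tol * 100 = 3.9667619 / 28.9 * 100
%GRR = 13.7258

13.7258


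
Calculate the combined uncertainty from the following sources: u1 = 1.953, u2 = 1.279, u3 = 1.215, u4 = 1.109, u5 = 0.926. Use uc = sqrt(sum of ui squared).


uc = sqrt(1.953^2 + 1.279^2 + 1.215^2 + 1.109^2 + 0.926^2)
uc = sqrt(9.013632)
uc = 3.0023

3.0023


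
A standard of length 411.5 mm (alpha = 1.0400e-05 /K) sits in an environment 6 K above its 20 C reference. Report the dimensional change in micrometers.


dL = L * alpha * dT
= 411.5 * 1.0400e-05 * 6
= 0.0256776 mm
dL_um = 0.0256776 * 1000 = 25.6776 um

25.6776


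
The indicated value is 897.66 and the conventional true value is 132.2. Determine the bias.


Systematic error = measured - true
= 897.66 - 132.2
= 765.4600

765.4600


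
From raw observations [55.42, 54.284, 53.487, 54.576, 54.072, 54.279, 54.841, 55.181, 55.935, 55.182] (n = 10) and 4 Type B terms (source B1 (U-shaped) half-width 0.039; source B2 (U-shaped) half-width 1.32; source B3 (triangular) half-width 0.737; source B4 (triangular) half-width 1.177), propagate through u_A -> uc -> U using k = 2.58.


mean = (55.42 + 54.284 + 53.487 + 54.576 + 54.072 + 54.279 + 54.841 + 55.181 + 55.935 + 55.182) / 10 = 54.7257
s = sqrt(sum((x - mean)^2)/(n-1)) = 0.72663701
u_A = s / sqrt(n) = 0.72663701 / sqrt(10) = 0.2297828
u_B1 = 0.039 / sqrt(2) = 0.027577164
u_B2 = 1.32 / sqrt(2) = 0.93338095
u_B3 = 0.737 / sqrt(6) = 0.30087899
u_B4 = 1.177 / sqrt(6) = 0.48050824
uc = sqrt(0.2297828^2 + 0.027577164^2 + 0.93338095^2 + 0.30087899^2 + 0.48050824^2) = 1.116323
U = k * uc = 2.58 * 1.116323
U = 2.8801

2.8801


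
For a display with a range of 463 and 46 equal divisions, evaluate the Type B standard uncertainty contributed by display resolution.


resolution = range / divisions
resolution = 463 / 46 = 10.065217
u_res = resolution / (2*sqrt(3))
u_res = 10.065217 / 3.4641016
u_res = 2.9056

2.9056


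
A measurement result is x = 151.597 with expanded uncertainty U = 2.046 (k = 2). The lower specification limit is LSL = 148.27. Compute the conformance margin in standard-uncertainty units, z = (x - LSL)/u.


u = U / k = 2.046 / 2 = 1.023
margin = |LSL - x| = |148.27 - 151.597| = 3.327
z = margin / u = 3.327 / 1.023
z = 3.2522

3.2522


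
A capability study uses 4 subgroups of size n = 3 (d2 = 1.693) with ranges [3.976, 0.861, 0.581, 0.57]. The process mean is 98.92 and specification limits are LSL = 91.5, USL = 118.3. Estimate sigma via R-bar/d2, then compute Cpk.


R_bar = (3.976 + 0.861 + 0.581 + 0.57) / 4 = 1.497
sigma = R_bar / d2 = 1.497 / 1.693 = 0.88422918
Cp = (USL - LSL)/(6*sigma) = (118.3 - 91.5)/(6*0.88422918) = 5.0515
Cpu = (118.3 - 98.92)/(3*0.88422918) = 7.3058
Cpl = (98.92 - 91.5)/(3*0.88422918) = 2.7972
Cpk = min(Cpu, Cpl) = 2.7972

2.7972


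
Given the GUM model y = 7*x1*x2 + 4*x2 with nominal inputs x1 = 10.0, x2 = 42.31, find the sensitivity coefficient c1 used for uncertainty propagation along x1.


y = 7*x1*x2 + 4*x2
dy/dx1 = 7*x2
Evaluate at x2 = 42.31: c1 = 7 * 42.31
c1 = 296.1700

296.1700


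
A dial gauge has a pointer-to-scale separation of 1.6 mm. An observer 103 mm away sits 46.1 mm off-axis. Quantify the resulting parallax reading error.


error = h * offset / d
= 1.6 * 46.1 / 103
= 0.7161

0.7161


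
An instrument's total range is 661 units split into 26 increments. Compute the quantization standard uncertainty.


resolution = range / divisions
resolution = 661 / 26 = 25.423077
u_res = resolution / (2*sqrt(3))
u_res = 25.423077 / 3.4641016
u_res = 7.3390

7.3390


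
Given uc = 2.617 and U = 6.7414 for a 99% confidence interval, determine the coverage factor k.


k = U / uc
k = 6.7414 / 2.617
k = 2.576

2.576


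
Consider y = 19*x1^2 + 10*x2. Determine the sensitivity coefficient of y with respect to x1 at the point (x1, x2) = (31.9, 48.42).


y = 19*x1^2 + 10*x2
dy/dx1 = 2*19*x1
Evaluate at x1 = 31.9: c1 = 38 * 31.9
c1 = 1212.2000

1212.2000


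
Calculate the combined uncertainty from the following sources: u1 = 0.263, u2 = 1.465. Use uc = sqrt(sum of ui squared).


uc = sqrt(0.263^2 + 1.465^2)
uc = sqrt(2.215394)
uc = 1.4884

1.4884


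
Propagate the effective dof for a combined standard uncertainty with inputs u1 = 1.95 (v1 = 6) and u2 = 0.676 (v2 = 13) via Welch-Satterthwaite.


uc = sqrt(u1^2 + u2^2) = sqrt(1.95^2 + 0.676^2) = 2.0638498
v_eff = uc^4 / (u1^4/v1 + u2^4/v2)
= 2.0638498^4 / (1.95^4/6 + 0.676^4/13)
= 18.143136 / 2.425898
v_eff = 7.4789

7.4789


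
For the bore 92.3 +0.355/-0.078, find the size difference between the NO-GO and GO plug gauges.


GO = nominal - lower_tol (smallest hole = maximum material condition)
GO = 92.3 - 0.078 = 92.222
NO-GO = nominal + upper_tol (largest hole = least material condition)
NO-GO = 92.3 + 0.355 = 92.655
spread = NO-GO - GO = 92.655 - 92.222 = 0.4330

0.4330


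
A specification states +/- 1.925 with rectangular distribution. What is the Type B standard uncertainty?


u_B = half_width / sqrt(3)
u_B = 1.925 / 1.7320508
u_B = 1.1114

1.1114


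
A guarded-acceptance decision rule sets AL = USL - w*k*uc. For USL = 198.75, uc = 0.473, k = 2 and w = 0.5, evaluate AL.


U = k * uc = 2 * 0.473 = 0.946
guard band g = w * U = 0.5 * 0.946 = 0.473
AL = USL - g = 198.75 - 0.473
AL = 198.2770

198.2770


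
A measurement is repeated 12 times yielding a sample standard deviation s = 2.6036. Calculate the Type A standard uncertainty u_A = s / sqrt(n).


u_A = s / sqrt(n)
u_A = 2.6036 / sqrt(12)
u_A = 2.6036 / 3.4641016
u_A = 0.7516

0.7516


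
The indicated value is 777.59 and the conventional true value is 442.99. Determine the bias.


Systematic error = measured - true
= 777.59 - 442.99
= 334.6000

334.6000


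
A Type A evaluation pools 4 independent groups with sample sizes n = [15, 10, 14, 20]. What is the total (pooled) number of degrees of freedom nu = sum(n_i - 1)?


nu = sum_i (n_i - 1)
nu = ((15 - 1) + (10 - 1) + (14 - 1) + (20 - 1))
nu = 14 + 9 + 13 + 19
nu = 55

55


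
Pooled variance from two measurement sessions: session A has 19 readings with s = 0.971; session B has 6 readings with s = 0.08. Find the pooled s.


s_p = sqrt(((n1-1)*s1^2 + (n2-1)*s2^2) / (n1+n2-2))
numerator = (19-1)*0.971^2 + (6-1)*0.08^2 = 16.971138 + 0.032 = 17.003138
denominator = 19 + 6 - 2 = 23
s_p^2 = 17.003138 / 23 = 0.73926687
s_p = sqrt(0.73926687) = 0.8598

0.8598


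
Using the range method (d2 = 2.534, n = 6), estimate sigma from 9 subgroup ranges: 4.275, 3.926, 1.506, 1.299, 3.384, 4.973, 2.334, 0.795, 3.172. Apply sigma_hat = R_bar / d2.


R_bar = (4.275 + 3.926 + 1.506 + 1.299 + 3.384 + 4.973 + 2.334 + 0.795 + 3.172) / 9
R_bar = 25.664 / 9 = 2.8515556
sigma_hat = R_bar / d2 = 2.8515556 / 2.534 = 1.1253

1.1253


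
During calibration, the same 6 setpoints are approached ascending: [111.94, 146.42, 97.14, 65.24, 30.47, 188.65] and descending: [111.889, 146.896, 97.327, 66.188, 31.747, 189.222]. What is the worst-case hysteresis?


|111.94 - 111.889| = 0.0510
|146.42 - 146.896| = 0.4760
|97.14 - 97.327| = 0.1870
|65.24 - 66.188| = 0.9480
|30.47 - 31.747| = 1.2770
|188.65 - 189.222| = 0.5720
hysteresis = max(diffs) = 1.2770

1.2770


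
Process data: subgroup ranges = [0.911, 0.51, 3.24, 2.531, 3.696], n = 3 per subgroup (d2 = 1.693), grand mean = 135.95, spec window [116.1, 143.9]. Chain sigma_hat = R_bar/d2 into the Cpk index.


R_bar = (0.911 + 0.51 + 3.24 + 2.531 + 3.696) / 5 = 2.1776
sigma = R_bar / d2 = 2.1776 / 1.693 = 1.2862374
Cp = (USL - LSL)/(6*sigma) = (143.9 - 116.1)/(6*1.2862374) = 3.6022
Cpu = (143.9 - 135.95)/(3*1.2862374) = 2.0603
Cpl = (135.95 - 116.1)/(3*1.2862374) = 5.1442
Cpk = min(Cpu, Cpl) = 2.0603

2.0603


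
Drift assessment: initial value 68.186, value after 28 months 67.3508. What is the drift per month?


rate = (v2 - v1) / months
= (67.3508 - 68.186) / 28
= -0.8352 / 28
= -0.0298

-0.0298


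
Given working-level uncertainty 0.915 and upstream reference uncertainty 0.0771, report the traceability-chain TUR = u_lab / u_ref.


TUR = u_lab / u_ref
= 0.915 / 0.0771
= 11.8677

11.8677


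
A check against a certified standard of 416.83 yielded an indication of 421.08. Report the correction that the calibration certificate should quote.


Correction = standard - reading
= 416.83 - 421.08
= -4.2500

-4.2500


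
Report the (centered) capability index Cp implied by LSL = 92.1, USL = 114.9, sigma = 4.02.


Cp = (USL - LSL) / (6 * sigma)
= (114.9 - 92.1) / (6 * 4.02)
= 22.8000 / 24.1200
= 0.9453

0.9453


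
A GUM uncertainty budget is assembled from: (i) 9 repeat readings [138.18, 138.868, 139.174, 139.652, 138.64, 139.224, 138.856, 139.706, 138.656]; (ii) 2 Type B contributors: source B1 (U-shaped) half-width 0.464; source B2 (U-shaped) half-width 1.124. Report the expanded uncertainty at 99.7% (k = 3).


mean = (138.18 + 138.868 + 139.174 + 139.652 + 138.64 + 139.224 + 138.856 + 139.706 + 138.656) / 9 = 138.9951111
s = sqrt(sum((x - mean)^2)/(n-1)) = 0.49526166
u_A = s / sqrt(n) = 0.49526166 / sqrt(9) = 0.16508722
u_B1 = 0.464 / sqrt(2) = 0.32809755
u_B2 = 1.124 / sqrt(2) = 0.79478802
uc = sqrt(0.16508722^2 + 0.32809755^2 + 0.79478802^2) = 0.87555113
U = k * uc = 3 * 0.87555113
U = 2.6267

2.6267


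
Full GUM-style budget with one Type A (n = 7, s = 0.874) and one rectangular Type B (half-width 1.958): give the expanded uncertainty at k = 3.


u_A = s / sqrt(n) = 0.874 / sqrt(7) = 0.33034095
u_B = half_width / sqrt(3) = 1.958 / sqrt(3) = 1.1304518
uc = sqrt(u_A^2 + u_B^2) = sqrt(0.33034095^2 + 1.1304518^2) = 1.1777293
U = k * uc = 3 * 1.1777293
U = 3.5332

3.5332


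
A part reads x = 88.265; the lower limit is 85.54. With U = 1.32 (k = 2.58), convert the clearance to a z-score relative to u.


u = U / k = 1.32 / 2.58 = 0.51162791
margin = |LSL - x| = |85.54 - 88.265| = 2.725
z = margin / u = 2.725 / 0.51162791
z = 5.3261

5.3261


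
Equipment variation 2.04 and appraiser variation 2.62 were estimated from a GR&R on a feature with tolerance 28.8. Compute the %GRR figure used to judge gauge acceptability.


GRR = sqrt(EV^2 + AV^2) = sqrt(2.04^2 + 2.62^2) = 3.3205421
%GRR = GRR / tol * 100 = 3.3205421 / 28.8 * 100
%GRR = 11.5297

11.5297


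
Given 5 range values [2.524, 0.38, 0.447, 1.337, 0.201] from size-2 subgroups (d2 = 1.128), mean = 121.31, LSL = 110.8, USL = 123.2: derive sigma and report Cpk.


R_bar = (2.524 + 0.38 + 0.447 + 1.337 + 0.201) / 5 = 0.9778
sigma = R_bar / d2 = 0.9778 / 1.128 = 0.86684397
Cp = (USL - LSL)/(6*sigma) = (123.2 - 110.8)/(6*0.86684397) = 2.3841
Cpu = (123.2 - 121.31)/(3*0.86684397) = 0.7268
Cpl = (121.31 - 110.8)/(3*0.86684397) = 4.0415
Cpk = min(Cpu, Cpl) = 0.7268

0.7268


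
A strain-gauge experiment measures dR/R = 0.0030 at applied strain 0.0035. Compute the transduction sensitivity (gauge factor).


GF = (dR/R) / epsilon
= 0.0030 / 0.0035
= 0.8571

0.8571


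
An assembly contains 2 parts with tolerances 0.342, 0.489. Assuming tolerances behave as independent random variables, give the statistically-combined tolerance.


RSS = sqrt(0.342^2 + 0.489^2)
= sqrt(0.356085)
= 0.5967

0.5967


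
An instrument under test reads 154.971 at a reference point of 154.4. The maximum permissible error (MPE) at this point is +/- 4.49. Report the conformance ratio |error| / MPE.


e = indication - reference = 154.971 - 154.4 = 0.5710
|e| = 0.5710
ratio = |e| / MPE = 0.5710 / 4.49
ratio = 0.1272

0.1272


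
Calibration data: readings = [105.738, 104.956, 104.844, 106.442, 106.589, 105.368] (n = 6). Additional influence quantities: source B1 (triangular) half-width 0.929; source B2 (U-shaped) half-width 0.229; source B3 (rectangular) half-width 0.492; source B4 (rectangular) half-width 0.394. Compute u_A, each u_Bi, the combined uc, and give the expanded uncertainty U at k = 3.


mean = (105.738 + 104.956 + 104.844 + 106.442 + 106.589 + 105.368) / 6 = 105.6561667
s = sqrt(sum((x - mean)^2)/(n-1)) = 0.73855221
u_A = s / sqrt(n) = 0.73855221 / sqrt(6) = 0.30151268
u_B1 = 0.929 / sqrt(6) = 0.37926266
u_B2 = 0.229 / sqrt(2) = 0.16192745
u_B3 = 0.492 / sqrt(3) = 0.28405633
u_B4 = 0.394 / sqrt(3) = 0.22747601
uc = sqrt(0.30151268^2 + 0.37926266^2 + 0.16192745^2 + 0.28405633^2 + 0.22747601^2) = 0.62721918
U = k * uc = 3 * 0.62721918
U = 1.8817

1.8817


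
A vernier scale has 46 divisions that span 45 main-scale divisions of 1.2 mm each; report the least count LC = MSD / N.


LC = MSD / n_div
= 1.2 / 46
= 0.0261

0.0261


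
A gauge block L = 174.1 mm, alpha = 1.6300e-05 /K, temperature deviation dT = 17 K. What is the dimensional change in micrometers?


dL = L * alpha * dT
= 174.1 * 1.6300e-05 * 17
= 0.0482431 mm
dL_um = 0.0482431 * 1000 = 48.2431 um

48.2431


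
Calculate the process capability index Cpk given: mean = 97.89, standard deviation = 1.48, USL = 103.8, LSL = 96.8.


Cpu = (USL - mean) / (3*sigma) = (103.8 - 97.89) / (3*1.48) = 1.3311
Cpl = (mean - LSL) / (3*sigma) = (97.89 - 96.8) / (3*1.48) = 0.2455
Cpk = min(Cpu, Cpl) = 0.2455

0.2455


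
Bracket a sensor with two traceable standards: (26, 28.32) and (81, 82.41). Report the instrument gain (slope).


slope = (y2 - y1) / (x2 - x1)
= (82.41 - 28.32) / (81 - 26)
= 54.0900 / 55
= 0.9835

0.9835


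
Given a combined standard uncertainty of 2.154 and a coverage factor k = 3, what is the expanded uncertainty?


U = k * uc
U = 3 * 2.154
U = 6.4620

6.4620


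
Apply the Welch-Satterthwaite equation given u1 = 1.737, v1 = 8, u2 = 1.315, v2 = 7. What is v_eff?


uc = sqrt(u1^2 + u2^2) = sqrt(1.737^2 + 1.315^2) = 2.178622
v_eff = uc^4 / (u1^4/v1 + u2^4/v2)
= 2.178622^4 / (1.737^4/8 + 1.315^4/7)
= 22.528254 / 1.5650878
v_eff = 14.3942

14.3942


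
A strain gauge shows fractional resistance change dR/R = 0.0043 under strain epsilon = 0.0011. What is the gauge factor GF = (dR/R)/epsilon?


GF = (dR/R) / epsilon
= 0.0043 / 0.0011
= 3.9091

3.9091


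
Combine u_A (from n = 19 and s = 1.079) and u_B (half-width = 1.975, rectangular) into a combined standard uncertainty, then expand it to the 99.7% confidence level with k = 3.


u_A = s / sqrt(n) = 1.079 / sqrt(19) = 0.24753958
u_B = half_width / sqrt(3) = 1.975 / sqrt(3) = 1.1402668
uc = sqrt(u_A^2 + u_B^2) = sqrt(0.24753958^2 + 1.1402668^2) = 1.1668266
U = k * uc = 3 * 1.1668266
U = 3.5005

3.5005


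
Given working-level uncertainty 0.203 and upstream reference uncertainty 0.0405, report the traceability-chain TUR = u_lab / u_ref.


TUR = u_lab / u_ref
= 0.203 / 0.0405
= 5.0123

5.0123


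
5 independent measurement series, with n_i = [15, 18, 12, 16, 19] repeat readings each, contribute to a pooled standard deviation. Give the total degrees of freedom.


nu = sum_i (n_i - 1)
nu = ((15 - 1) + (18 - 1) + (12 - 1) + (16 - 1) + (19 - 1))
nu = 14 + 17 + 11 + 15 + 18
nu = 75

75


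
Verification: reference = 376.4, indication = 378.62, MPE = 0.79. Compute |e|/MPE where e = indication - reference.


e = indication - reference = 378.62 - 376.4 = 2.2200
|e| = 2.2200
ratio = |e| / MPE = 2.2200 / 0.79
ratio = 2.8101

2.8101


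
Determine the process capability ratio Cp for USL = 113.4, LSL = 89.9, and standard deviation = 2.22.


Cp = (USL - LSL) / (6 * sigma)
= (113.4 - 89.9) / (6 * 2.22)
= 23.5000 / 13.3200
= 1.7643

1.7643


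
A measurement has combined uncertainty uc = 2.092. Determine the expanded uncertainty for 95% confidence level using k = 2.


U = k * uc
U = 2 * 2.092
U = 4.1840

4.1840


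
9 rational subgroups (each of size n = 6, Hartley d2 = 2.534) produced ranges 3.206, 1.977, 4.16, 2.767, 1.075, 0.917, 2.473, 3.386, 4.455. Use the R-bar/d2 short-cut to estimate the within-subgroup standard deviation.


R_bar = (3.206 + 1.977 + 4.16 + 2.767 + 1.075 + 0.917 + 2.473 + 3.386 + 4.455) / 9
R_bar = 24.416 / 9 = 2.7128889
sigma_hat = R_bar / d2 = 2.7128889 / 2.534 = 1.0706

1.0706


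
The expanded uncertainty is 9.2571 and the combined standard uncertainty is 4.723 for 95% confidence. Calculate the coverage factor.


k = U / uc
k = 9.2571 / 4.723
k = 1.96

1.96


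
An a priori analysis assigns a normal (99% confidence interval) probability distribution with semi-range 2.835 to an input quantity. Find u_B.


u_B = half_width / 2.576
u_B = 2.835 / 2.576
u_B = 1.1005

1.1005


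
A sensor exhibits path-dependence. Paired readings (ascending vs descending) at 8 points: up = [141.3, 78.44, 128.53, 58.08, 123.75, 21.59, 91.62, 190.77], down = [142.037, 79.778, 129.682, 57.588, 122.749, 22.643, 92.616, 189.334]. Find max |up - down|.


|141.3 - 142.037| = 0.7370
|78.44 - 79.778| = 1.3380
|128.53 - 129.682| = 1.1520
|58.08 - 57.588| = 0.4920
|123.75 - 122.749| = 1.0010
|21.59 - 22.643| = 1.0530
|91.62 - 92.616| = 0.9960
|190.77 - 189.334| = 1.4360
hysteresis = max(diffs) = 1.4360

1.4360


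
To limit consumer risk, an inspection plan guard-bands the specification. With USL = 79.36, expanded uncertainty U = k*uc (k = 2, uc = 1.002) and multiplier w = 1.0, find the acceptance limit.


U = k * uc = 2 * 1.002 = 2.004
guard band g = w * U = 1.0 * 2.004 = 2.004
AL = USL - g = 79.36 - 2.004
AL = 77.3560

77.3560


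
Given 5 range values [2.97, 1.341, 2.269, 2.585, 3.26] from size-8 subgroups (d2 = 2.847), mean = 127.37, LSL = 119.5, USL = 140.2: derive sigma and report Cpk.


R_bar = (2.97 + 1.341 + 2.269 + 2.585 + 3.26) / 5 = 2.485
sigma = R_bar / d2 = 2.485 / 2.847 = 0.87284861
Cp = (USL - LSL)/(6*sigma) = (140.2 - 119.5)/(6*0.87284861) = 3.9526
Cpu = (140.2 - 127.37)/(3*0.87284861) = 4.8997
Cpl = (127.37 - 119.5)/(3*0.87284861) = 3.0055
Cpk = min(Cpu, Cpl) = 3.0055

3.0055


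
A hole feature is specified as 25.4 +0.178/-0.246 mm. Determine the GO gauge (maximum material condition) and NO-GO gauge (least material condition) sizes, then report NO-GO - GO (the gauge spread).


GO = nominal - lower_tol (smallest hole = maximum material condition)
GO = 25.4 - 0.246 = 25.154
NO-GO = nominal + upper_tol (largest hole = least material condition)
NO-GO = 25.4 + 0.178 = 25.578
spread = NO-GO - GO = 25.578 - 25.154 = 0.4240

0.4240


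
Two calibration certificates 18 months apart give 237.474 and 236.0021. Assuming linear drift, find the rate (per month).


rate = (v2 - v1) / months
= (236.0021 - 237.474) / 18
= -1.4719 / 18
= -0.0818

-0.0818


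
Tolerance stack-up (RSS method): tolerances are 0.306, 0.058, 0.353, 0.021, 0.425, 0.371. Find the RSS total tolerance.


RSS = sqrt(0.306^2 + 0.058^2 + 0.353^2 + 0.021^2 + 0.425^2 + 0.371^2)
= sqrt(0.540316)
= 0.7351

0.7351


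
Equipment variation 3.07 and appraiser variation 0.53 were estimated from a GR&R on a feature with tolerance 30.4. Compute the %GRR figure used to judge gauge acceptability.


GRR = sqrt(EV^2 + AV^2) = sqrt(3.07^2 + 0.53^2) = 3.1154133
%GRR = GRR / tol * 100 = 3.1154133 / 30.4 * 100
%GRR = 10.2481

10.2481


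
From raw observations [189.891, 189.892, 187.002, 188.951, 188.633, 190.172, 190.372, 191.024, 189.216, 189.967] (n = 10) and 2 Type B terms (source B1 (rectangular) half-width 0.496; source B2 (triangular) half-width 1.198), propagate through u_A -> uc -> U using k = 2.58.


mean = (189.891 + 189.892 + 187.002 + 188.951 + 188.633 + 190.172 + 190.372 + 191.024 + 189.216 + 189.967) / 10 = 189.512
s = sqrt(sum((x - mean)^2)/(n-1)) = 1.1270161
u_A = s / sqrt(n) = 1.1270161 / sqrt(10) = 0.35639378
u_B1 = 0.496 / sqrt(3) = 0.28636573
u_B2 = 1.198 / sqrt(6) = 0.48908145
uc = sqrt(0.35639378^2 + 0.28636573^2 + 0.48908145^2) = 0.66949423
U = k * uc = 2.58 * 0.66949423
U = 1.7273

1.7273


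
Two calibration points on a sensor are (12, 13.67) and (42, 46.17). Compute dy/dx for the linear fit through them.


slope = (y2 - y1) / (x2 - x1)
= (46.17 - 13.67) / (42 - 12)
= 32.5000 / 30
= 1.0833

1.0833


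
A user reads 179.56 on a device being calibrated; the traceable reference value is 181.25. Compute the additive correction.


Correction = standard - reading
= 181.25 - 179.56
= 1.6900

1.6900


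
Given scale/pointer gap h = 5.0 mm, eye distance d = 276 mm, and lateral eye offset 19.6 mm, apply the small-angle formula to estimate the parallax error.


error = h * offset / d
= 5.0 * 19.6 / 276
= 0.3551

0.3551


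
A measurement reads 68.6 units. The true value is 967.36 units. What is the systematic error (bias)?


Systematic error = measured - true
= 68.6 - 967.36
= -898.7600

-898.7600


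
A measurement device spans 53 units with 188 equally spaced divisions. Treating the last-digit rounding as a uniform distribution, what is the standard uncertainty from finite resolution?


resolution = range / divisions
resolution = 53 / 188 = 0.28191489
u_res = resolution / (2*sqrt(3))
u_res = 0.28191489 / 3.4641016
u_res = 0.0814

0.0814


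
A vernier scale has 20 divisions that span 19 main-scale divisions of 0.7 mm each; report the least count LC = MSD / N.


LC = MSD / n_div
= 0.7 / 20
= 0.0350

0.0350


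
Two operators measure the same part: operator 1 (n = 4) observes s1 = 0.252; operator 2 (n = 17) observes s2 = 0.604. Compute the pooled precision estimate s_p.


s_p = sqrt(((n1-1)*s1^2 + (n2-1)*s2^2) / (n1+n2-2))
numerator = (4-1)*0.252^2 + (17-1)*0.604^2 = 0.190512 + 5.837056 = 6.027568
denominator = 4 + 17 - 2 = 19
s_p^2 = 6.027568 / 19 = 0.31724042
s_p = sqrt(0.31724042) = 0.5632

0.5632


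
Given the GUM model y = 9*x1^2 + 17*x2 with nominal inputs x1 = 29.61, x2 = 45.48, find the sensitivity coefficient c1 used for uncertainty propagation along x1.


y = 9*x1^2 + 17*x2
dy/dx1 = 2*9*x1
Evaluate at x1 = 29.61: c1 = 18 * 29.61
c1 = 532.9800

532.9800


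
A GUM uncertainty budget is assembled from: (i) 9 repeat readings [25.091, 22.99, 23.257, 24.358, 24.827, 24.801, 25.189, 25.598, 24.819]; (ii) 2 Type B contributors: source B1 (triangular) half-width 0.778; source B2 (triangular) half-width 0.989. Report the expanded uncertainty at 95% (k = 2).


mean = (25.091 + 22.99 + 23.257 + 24.358 + 24.827 + 24.801 + 25.189 + 25.598 + 24.819) / 9 = 24.54777778
s = sqrt(sum((x - mean)^2)/(n-1)) = 0.87704515
u_A = s / sqrt(n) = 0.87704515 / sqrt(9) = 0.29234838
u_B1 = 0.778 / sqrt(6) = 0.31761717
u_B2 = 0.989 / sqrt(6) = 0.40375756
uc = sqrt(0.29234838^2 + 0.31761717^2 + 0.40375756^2) = 0.59107395
U = k * uc = 2 * 0.59107395
U = 1.1821

1.1821


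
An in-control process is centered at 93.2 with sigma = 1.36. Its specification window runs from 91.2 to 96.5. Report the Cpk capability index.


Cpu = (USL - mean) / (3*sigma) = (96.5 - 93.2) / (3*1.36) = 0.8088
Cpl = (mean - LSL) / (3*sigma) = (93.2 - 91.2) / (3*1.36) = 0.4902
Cpk = min(Cpu, Cpl) = 0.4902

0.4902


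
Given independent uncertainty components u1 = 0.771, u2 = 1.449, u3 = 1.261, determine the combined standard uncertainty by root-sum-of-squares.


uc = sqrt(0.771^2 + 1.449^2 + 1.261^2)
uc = sqrt(4.284163)
uc = 2.0698

2.0698


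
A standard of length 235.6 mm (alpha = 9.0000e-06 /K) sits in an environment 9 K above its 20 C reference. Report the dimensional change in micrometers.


dL = L * alpha * dT
= 235.6 * 9.0000e-06 * 9
= 0.0190836 mm
dL_um = 0.0190836 * 1000 = 19.0836 um

19.0836


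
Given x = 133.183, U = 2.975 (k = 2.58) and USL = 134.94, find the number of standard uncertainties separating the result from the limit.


u = U / k = 2.975 / 2.58 = 1.1531008
margin = |USL - x| = |134.94 - 133.183| = 1.757
z = margin / u = 1.757 / 1.1531008
z = 1.5237

1.5237


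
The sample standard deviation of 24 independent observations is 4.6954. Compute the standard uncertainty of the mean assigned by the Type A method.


u_A = s / sqrt(n)
u_A = 4.6954 / sqrt(24)
u_A = 4.6954 / 4.8989795
u_A = 0.9584

0.9584


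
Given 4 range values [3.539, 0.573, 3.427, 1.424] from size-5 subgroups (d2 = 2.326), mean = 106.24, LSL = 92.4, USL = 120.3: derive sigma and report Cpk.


R_bar = (3.539 + 0.573 + 3.427 + 1.424) / 4 = 2.24075
sigma = R_bar / d2 = 2.24075 / 2.326 = 0.9633491
Cp = (USL - LSL)/(6*sigma) = (120.3 - 92.4)/(6*0.9633491) = 4.8269
Cpu = (120.3 - 106.24)/(3*0.9633491) = 4.8650
Cpl = (106.24 - 92.4)/(3*0.9633491) = 4.7888
Cpk = min(Cpu, Cpl) = 4.7888

4.7888


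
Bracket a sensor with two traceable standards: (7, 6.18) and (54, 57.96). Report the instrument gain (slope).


slope = (y2 - y1) / (x2 - x1)
= (57.96 - 6.18) / (54 - 7)
= 51.7800 / 47
= 1.1017

1.1017


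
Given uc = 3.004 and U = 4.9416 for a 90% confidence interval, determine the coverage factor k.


k = U / uc
k = 4.9416 / 3.004
k = 1.645

1.645


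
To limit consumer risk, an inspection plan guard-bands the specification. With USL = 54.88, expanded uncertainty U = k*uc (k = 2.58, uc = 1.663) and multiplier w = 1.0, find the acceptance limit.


U = k * uc = 2.58 * 1.663 = 4.29054
guard band g = w * U = 1.0 * 4.29054 = 4.29054
AL = USL - g = 54.88 - 4.29054
AL = 50.5895

50.5895


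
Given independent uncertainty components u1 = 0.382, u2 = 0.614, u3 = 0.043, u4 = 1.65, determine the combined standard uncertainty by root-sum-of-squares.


uc = sqrt(0.382^2 + 0.614^2 + 0.043^2 + 1.65^2)
uc = sqrt(3.247269)
uc = 1.8020

1.8020


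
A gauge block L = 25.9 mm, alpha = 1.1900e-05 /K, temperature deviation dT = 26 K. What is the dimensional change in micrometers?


dL = L * alpha * dT
= 25.9 * 1.1900e-05 * 26
= 0.0080135 mm
dL_um = 0.0080135 * 1000 = 8.0135 um

8.0135


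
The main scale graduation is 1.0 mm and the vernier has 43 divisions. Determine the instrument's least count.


LC = MSD / n_div
= 1.0 / 43
= 0.0233

0.0233


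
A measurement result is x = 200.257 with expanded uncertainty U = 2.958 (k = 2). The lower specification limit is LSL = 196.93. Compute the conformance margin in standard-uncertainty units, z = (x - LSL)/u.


u = U / k = 2.958 / 2 = 1.479
margin = |LSL - x| = |196.93 - 200.257| = 3.327
z = margin / u = 3.327 / 1.479
z = 2.2495

2.2495


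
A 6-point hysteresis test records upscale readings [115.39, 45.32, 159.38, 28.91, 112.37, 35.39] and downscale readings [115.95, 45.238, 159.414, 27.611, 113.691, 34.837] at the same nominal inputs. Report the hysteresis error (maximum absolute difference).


|115.39 - 115.95| = 0.5600
|45.32 - 45.238| = 0.0820
|159.38 - 159.414| = 0.0340
|28.91 - 27.611| = 1.2990
|112.37 - 113.691| = 1.3210
|35.39 - 34.837| = 0.5530
hysteresis = max(diffs) = 1.3210

1.3210


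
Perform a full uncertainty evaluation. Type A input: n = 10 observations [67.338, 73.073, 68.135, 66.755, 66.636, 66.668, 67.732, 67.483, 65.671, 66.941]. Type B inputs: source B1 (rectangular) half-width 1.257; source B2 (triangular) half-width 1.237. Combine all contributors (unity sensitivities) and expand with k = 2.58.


mean = (67.338 + 73.073 + 68.135 + 66.755 + 66.636 + 66.668 + 67.732 + 67.483 + 65.671 + 66.941) / 10 = 67.6432
s = sqrt(sum((x - mean)^2)/(n-1)) = 2.0272673
u_A = s / sqrt(n) = 2.0272673 / sqrt(10) = 0.64107821
u_B1 = 1.257 / sqrt(3) = 0.72572929
u_B2 = 1.237 / sqrt(6) = 0.50500314
uc = sqrt(0.64107821^2 + 0.72572929^2 + 0.50500314^2) = 1.0921046
U = k * uc = 2.58 * 1.0921046
U = 2.8176

2.8176


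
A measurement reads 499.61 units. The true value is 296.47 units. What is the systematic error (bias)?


Systematic error = measured - true
= 499.61 - 296.47
= 203.1400

203.1400


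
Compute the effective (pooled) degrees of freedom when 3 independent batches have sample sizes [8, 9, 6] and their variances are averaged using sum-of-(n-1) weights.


nu = sum_i (n_i - 1)
nu = ((8 - 1) + (9 - 1) + (6 - 1))
nu = 7 + 8 + 5
nu = 20

20


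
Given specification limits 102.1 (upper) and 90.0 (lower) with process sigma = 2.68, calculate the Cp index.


Cp = (USL - LSL) / (6 * sigma)
= (102.1 - 90.0) / (6 * 2.68)
= 12.1000 / 16.0800
= 0.7525

0.7525


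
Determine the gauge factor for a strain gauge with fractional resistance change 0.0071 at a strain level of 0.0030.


GF = (dR/R) / epsilon
= 0.0071 / 0.0030
= 2.3667

2.3667


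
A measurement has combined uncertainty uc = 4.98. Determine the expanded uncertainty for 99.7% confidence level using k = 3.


U = k * uc
U = 3 * 4.98
U = 14.9400

14.9400


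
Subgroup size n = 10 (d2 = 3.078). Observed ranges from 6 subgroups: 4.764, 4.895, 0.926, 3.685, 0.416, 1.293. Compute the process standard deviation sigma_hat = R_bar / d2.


R_bar = (4.764 + 4.895 + 0.926 + 3.685 + 0.416 + 1.293) / 6
R_bar = 15.979 / 6 = 2.6631667
sigma_hat = R_bar / d2 = 2.6631667 / 3.078 = 0.8652

0.8652


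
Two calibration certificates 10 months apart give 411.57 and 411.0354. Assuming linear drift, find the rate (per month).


rate = (v2 - v1) / months
= (411.0354 - 411.57) / 10
= -0.5346 / 10
= -0.0535

-0.0535
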